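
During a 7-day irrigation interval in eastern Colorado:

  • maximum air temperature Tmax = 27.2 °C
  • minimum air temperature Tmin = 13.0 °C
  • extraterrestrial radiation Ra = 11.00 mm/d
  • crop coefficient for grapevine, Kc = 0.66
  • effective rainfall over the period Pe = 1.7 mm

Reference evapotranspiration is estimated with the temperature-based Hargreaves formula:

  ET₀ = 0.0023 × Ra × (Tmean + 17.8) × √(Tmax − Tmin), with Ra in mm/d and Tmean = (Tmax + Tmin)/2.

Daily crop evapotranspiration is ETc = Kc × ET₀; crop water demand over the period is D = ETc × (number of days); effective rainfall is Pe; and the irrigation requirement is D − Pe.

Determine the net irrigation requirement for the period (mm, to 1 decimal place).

Tmean = (27.2 + 13.0)/2 = 20.10 °C
ET₀ = 0.0023 × 11.00 × (20.10 + 17.8) × √14.2 = 0.0023 × 11.00 × 37.90 × 3.7683 = 3.6133 mm/d
ETc = Kc × ET₀ = 0.66 × 3.6133 = 2.3848 mm/d
Crop demand D = ETc × 7 d = 2.3848 × 7 = 16.694 mm
D − Pe = 16.694 − 1.7 = 14.994 mm

15.0 mm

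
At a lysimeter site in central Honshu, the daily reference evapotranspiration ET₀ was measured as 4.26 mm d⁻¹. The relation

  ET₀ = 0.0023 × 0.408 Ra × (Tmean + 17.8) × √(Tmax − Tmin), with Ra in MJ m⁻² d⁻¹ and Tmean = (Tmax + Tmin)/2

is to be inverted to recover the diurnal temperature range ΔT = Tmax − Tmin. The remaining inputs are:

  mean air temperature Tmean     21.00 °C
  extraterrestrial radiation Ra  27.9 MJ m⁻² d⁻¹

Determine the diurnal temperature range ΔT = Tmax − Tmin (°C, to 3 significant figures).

17.6 °C

√ΔT = ET₀ / [0.0023 × 0.408 × Ra × (Tmean+17.8)] = 4.26 / (0.0023 × 11.3832 × 38.80) = 4.1936
ΔT = 4.1936² = 17.586 °C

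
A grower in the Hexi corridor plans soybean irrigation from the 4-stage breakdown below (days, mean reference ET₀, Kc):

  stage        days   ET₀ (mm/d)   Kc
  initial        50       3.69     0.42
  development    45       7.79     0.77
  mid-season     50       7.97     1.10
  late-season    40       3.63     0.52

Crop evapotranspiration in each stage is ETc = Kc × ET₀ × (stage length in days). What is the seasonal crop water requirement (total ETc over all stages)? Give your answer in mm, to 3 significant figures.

initial: 0.42 × 3.69 × 50 = 77.49 mm
development: 0.77 × 7.79 × 45 = 269.92 mm
mid-season: 1.10 × 7.97 × 50 = 438.35 mm
late-season: 0.52 × 3.63 × 40 = 75.50 mm
Seasonal total = 861.26 mm

861 mm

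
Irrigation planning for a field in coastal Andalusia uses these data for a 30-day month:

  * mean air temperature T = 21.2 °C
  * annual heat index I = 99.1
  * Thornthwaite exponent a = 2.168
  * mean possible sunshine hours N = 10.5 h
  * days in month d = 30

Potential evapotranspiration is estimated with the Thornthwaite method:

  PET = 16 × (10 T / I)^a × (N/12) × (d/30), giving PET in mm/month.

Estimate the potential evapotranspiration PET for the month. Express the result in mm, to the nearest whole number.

73 mm

10T/I = 10 × 21.2 / 99.1 = 2.1393
(10T/I)^a = 2.1393^2.168 = 5.2003
Uncorrected PET = 16 × 5.2003 = 83.205 mm
Correction = (N/12)(d/30) = (10.5/12)(30/30) = 0.8750
PET = 83.205 × 0.8750 = 72.804 mm/month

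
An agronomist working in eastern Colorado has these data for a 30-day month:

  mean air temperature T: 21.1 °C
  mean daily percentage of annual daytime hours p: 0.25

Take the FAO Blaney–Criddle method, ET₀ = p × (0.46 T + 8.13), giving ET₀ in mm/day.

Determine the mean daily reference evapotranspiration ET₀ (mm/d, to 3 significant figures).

ET₀ = 0.25 × (0.46 × 21.1 + 8.13) = 0.25 × 17.836 = 4.4590 mm/d

4.46 mm/d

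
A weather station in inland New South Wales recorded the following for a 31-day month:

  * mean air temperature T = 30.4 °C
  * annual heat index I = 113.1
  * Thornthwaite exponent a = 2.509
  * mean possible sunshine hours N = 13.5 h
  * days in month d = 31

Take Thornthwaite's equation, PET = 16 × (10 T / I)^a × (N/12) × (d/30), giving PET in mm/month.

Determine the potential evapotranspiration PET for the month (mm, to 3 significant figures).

10T/I = 10 × 30.4 / 113.1 = 2.6879
(10T/I)^a = 2.6879^2.509 = 11.9508
Uncorrected PET = 16 × 11.9508 = 191.213 mm
Correction = (N/12)(d/30) = (13.5/12)(31/30) = 1.1625
PET = 191.213 × 1.1625 = 222.285 mm/month

222 mm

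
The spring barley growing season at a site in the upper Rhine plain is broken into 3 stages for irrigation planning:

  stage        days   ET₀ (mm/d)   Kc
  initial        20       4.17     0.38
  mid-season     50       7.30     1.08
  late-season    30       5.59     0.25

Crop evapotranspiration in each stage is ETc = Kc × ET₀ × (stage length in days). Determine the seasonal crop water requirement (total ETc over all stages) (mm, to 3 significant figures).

468 mm

initial: 0.38 × 4.17 × 20 = 31.69 mm
mid-season: 1.08 × 7.30 × 50 = 394.20 mm
late-season: 0.25 × 5.59 × 30 = 41.93 mm
Seasonal total = 467.82 mm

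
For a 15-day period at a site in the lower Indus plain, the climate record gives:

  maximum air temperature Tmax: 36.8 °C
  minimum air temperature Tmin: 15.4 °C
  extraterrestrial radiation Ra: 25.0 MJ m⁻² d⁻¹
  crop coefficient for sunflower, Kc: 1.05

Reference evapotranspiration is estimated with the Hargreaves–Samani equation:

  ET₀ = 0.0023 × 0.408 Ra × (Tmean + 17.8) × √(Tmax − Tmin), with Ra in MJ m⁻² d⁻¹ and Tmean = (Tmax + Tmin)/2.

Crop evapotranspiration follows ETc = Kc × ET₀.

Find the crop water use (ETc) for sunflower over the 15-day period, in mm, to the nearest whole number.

75 mm

Tmean = (36.8 + 15.4)/2 = 26.10 °C
0.408 Ra = 0.408 × 25.0 = 10.2000 mm/d equivalent
ET₀ = 0.0023 × 10.2000 × (26.10 + 17.8) × √21.4 = 0.0023 × 10.2000 × 43.90 × 4.6260 = 4.7643 mm/d
ETc = Kc × ET₀ = 1.05 × 4.7643 = 5.0025 mm/d
Over 15 days: 5.0025 × 15 = 75.038 mm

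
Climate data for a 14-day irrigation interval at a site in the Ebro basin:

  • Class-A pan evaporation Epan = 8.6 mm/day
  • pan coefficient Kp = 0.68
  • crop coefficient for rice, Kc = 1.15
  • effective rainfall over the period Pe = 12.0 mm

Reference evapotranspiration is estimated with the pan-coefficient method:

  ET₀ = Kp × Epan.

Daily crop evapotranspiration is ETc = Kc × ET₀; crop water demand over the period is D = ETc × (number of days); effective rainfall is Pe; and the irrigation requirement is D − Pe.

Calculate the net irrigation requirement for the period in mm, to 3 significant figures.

ET₀ = 0.68 × 8.6 = 5.8480 mm/d
ETc = Kc × ET₀ = 1.15 × 5.8480 = 6.7252 mm/d
Crop demand D = ETc × 14 d = 6.7252 × 14 = 94.153 mm
D − Pe = 94.153 − 12.0 = 82.153 mm

82.2 mm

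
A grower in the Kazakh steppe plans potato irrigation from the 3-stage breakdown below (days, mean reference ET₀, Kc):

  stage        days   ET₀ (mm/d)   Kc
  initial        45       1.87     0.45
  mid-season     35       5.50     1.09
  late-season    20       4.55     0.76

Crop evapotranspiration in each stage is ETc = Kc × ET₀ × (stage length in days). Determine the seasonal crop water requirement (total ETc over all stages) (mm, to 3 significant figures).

initial: 0.45 × 1.87 × 45 = 37.87 mm
mid-season: 1.09 × 5.50 × 35 = 209.83 mm
late-season: 0.76 × 4.55 × 20 = 69.16 mm
Seasonal total = 316.86 mm

317 mm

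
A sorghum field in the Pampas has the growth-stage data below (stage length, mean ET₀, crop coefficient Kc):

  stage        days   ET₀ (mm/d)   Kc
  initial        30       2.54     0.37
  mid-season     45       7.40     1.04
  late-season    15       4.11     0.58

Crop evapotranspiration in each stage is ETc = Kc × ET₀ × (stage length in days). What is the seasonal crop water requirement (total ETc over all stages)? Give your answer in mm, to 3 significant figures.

410 mm

initial: 0.37 × 2.54 × 30 = 28.19 mm
mid-season: 1.04 × 7.40 × 45 = 346.32 mm
late-season: 0.58 × 4.11 × 15 = 35.76 mm
Seasonal total = 410.27 mm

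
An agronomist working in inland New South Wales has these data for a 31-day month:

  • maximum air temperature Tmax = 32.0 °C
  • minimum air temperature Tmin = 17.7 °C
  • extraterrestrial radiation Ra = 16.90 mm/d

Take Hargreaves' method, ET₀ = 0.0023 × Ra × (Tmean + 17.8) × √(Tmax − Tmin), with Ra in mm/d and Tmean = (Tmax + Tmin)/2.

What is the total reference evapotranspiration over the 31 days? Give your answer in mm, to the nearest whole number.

194 mm

Tmean = (32.0 + 17.7)/2 = 24.85 °C
ET₀ = 0.0023 × 16.90 × (24.85 + 17.8) × √14.3 = 0.0023 × 16.90 × 42.65 × 3.7815 = 6.2690 mm/d
Over 31 days: 6.2690 × 31 = 194.339 mm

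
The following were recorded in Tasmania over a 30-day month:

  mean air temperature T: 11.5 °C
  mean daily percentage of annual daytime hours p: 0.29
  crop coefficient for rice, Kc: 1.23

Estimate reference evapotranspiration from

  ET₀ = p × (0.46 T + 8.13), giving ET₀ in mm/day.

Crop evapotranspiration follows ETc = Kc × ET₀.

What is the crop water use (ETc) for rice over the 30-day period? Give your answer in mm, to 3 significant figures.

ET₀ = 0.29 × (0.46 × 11.5 + 8.13) = 0.29 × 13.420 = 3.8918 mm/d
ETc = Kc × ET₀ = 1.23 × 3.8918 = 4.7869 mm/d
Over 30 days: 4.7869 × 30 = 143.607 mm

144 mm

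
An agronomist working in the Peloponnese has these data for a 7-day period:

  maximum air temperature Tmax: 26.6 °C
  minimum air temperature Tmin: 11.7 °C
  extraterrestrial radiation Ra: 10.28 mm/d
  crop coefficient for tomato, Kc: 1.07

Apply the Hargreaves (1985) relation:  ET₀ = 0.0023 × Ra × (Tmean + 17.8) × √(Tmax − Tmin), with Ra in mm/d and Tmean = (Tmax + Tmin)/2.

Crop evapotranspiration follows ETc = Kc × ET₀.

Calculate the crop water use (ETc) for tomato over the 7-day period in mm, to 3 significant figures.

Tmean = (26.6 + 11.7)/2 = 19.15 °C
ET₀ = 0.0023 × 10.28 × (19.15 + 17.8) × √14.9 = 0.0023 × 10.28 × 36.95 × 3.8601 = 3.3724 mm/d
ETc = Kc × ET₀ = 1.07 × 3.3724 = 3.6085 mm/d
Over 7 days: 3.6085 × 7 = 25.260 mm

25.3 mm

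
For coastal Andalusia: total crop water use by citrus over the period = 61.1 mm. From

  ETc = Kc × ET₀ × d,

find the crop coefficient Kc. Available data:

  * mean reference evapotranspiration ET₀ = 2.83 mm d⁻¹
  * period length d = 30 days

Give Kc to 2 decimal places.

ETc = Kc × ET₀ × d  ⇒  Kc = ETc / (ET₀ × d)
Kc = 61.1 / (2.83 × 30) = 61.1 / 84.90 = 0.7197

0.72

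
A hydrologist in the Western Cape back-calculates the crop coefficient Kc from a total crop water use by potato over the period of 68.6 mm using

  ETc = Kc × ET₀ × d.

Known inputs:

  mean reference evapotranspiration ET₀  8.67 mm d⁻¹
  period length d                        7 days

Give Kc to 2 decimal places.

ETc = Kc × ET₀ × d  ⇒  Kc = ETc / (ET₀ × d)
Kc = 68.6 / (8.67 × 7) = 68.6 / 60.69 = 1.1303

1.13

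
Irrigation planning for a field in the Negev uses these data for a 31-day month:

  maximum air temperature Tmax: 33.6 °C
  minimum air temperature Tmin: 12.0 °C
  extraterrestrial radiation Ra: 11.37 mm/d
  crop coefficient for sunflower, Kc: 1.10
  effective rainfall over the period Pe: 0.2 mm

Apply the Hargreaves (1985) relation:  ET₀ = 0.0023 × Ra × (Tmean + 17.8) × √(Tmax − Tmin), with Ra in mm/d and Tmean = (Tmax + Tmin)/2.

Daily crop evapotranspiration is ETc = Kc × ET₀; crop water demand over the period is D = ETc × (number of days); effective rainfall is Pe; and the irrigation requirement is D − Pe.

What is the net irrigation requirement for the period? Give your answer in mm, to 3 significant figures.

Tmean = (33.6 + 12.0)/2 = 22.80 °C
ET₀ = 0.0023 × 11.37 × (22.80 + 17.8) × √21.6 = 0.0023 × 11.37 × 40.60 × 4.6476 = 4.9345 mm/d
ETc = Kc × ET₀ = 1.10 × 4.9345 = 5.4280 mm/d
Crop demand D = ETc × 31 d = 5.4280 × 31 = 168.268 mm
D − Pe = 168.268 − 0.2 = 168.068 mm

168 mm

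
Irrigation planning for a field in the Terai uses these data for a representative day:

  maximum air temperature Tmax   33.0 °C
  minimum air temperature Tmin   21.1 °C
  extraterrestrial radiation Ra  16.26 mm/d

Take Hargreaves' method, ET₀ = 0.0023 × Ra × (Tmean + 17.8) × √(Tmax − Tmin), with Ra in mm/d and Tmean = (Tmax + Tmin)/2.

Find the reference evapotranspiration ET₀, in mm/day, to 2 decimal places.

Tmean = (33.0 + 21.1)/2 = 27.05 °C
ET₀ = 0.0023 × 16.26 × (27.05 + 17.8) × √11.9 = 0.0023 × 16.26 × 44.85 × 3.4496 = 5.7860 mm/d

5.79 mm/day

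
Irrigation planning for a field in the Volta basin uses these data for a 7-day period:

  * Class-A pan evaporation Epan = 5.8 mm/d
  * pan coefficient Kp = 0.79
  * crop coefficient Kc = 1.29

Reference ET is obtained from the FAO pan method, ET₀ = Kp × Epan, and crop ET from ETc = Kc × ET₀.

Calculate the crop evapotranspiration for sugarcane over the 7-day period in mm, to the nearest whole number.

41 mm

ET₀ = 0.79 × 5.8 = 4.5820 mm/d
ETc = Kc × ET₀ = 1.29 × 4.5820 = 5.9108 mm/d
Over 7 days: 5.9108 × 7 = 41.376 mm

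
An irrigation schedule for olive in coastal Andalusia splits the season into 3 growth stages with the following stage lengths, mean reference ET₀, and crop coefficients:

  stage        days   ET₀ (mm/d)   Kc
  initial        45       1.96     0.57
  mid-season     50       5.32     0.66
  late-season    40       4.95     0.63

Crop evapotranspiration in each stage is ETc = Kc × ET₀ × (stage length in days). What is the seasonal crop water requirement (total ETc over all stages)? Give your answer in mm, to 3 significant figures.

351 mm

initial: 0.57 × 1.96 × 45 = 50.27 mm
mid-season: 0.66 × 5.32 × 50 = 175.56 mm
late-season: 0.63 × 4.95 × 40 = 124.74 mm
Seasonal total = 350.57 mm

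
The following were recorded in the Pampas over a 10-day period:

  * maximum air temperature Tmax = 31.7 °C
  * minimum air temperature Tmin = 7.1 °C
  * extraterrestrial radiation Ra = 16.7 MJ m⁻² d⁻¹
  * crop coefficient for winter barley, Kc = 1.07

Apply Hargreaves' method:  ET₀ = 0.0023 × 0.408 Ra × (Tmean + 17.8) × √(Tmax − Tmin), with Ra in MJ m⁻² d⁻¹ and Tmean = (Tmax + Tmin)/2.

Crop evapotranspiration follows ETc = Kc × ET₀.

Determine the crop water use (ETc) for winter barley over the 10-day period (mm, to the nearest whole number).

31 mm

Tmean = (31.7 + 7.1)/2 = 19.40 °C
0.408 Ra = 0.408 × 16.7 = 6.8136 mm/d equivalent
ET₀ = 0.0023 × 6.8136 × (19.40 + 17.8) × √24.6 = 0.0023 × 6.8136 × 37.20 × 4.9598 = 2.8914 mm/d
ETc = Kc × ET₀ = 1.07 × 2.8914 = 3.0938 mm/d
Over 10 days: 3.0938 × 10 = 30.938 mm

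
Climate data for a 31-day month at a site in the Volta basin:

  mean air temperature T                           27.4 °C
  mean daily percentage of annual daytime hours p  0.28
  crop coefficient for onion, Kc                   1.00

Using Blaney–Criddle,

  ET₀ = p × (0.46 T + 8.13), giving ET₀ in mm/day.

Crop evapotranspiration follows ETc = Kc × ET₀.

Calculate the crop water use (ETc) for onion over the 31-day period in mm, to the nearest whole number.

ET₀ = 0.28 × (0.46 × 27.4 + 8.13) = 0.28 × 20.734 = 5.8055 mm/d
ETc = Kc × ET₀ = 1.00 × 5.8055 = 5.8055 mm/d
Over 31 days: 5.8055 × 31 = 179.971 mm

180 mm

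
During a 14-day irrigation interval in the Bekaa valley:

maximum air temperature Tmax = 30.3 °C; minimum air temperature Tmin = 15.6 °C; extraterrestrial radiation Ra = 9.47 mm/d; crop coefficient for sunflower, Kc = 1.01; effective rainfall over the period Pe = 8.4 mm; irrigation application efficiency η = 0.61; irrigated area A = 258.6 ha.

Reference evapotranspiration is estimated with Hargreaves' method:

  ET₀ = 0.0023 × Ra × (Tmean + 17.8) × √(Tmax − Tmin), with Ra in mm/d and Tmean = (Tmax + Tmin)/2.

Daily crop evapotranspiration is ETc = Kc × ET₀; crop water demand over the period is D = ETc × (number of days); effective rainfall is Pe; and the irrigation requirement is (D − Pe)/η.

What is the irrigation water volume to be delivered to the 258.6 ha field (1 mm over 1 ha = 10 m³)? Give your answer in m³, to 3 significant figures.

168000 m³

Tmean = (30.3 + 15.6)/2 = 22.95 °C
ET₀ = 0.0023 × 9.47 × (22.95 + 17.8) × √14.7 = 0.0023 × 9.47 × 40.75 × 3.8341 = 3.4031 mm/d
ETc = Kc × ET₀ = 1.01 × 3.4031 = 3.4371 mm/d
Crop demand D = ETc × 14 d = 3.4371 × 14 = 48.119 mm
D − Pe = 48.119 − 8.4 = 39.719 mm
Gross irrigation = 39.719 / 0.61 = 65.113 mm
Volume = 65.113 mm × 258.6 ha × 10 = 168382.2 m³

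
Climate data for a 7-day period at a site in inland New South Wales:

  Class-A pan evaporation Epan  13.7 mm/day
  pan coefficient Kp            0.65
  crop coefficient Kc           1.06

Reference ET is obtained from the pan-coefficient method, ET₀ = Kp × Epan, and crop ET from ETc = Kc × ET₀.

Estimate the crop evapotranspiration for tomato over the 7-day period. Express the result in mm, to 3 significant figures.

ET₀ = 0.65 × 13.7 = 8.9050 mm/d
ETc = Kc × ET₀ = 1.06 × 8.9050 = 9.4393 mm/d
Over 7 days: 9.4393 × 7 = 66.075 mm

66.1 mm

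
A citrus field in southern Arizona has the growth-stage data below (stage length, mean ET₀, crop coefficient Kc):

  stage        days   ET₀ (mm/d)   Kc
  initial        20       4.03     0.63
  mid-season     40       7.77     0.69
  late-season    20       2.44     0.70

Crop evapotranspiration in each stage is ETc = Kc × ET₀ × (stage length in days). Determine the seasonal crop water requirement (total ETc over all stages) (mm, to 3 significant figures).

299 mm

initial: 0.63 × 4.03 × 20 = 50.78 mm
mid-season: 0.69 × 7.77 × 40 = 214.45 mm
late-season: 0.70 × 2.44 × 20 = 34.16 mm
Seasonal total = 299.39 mm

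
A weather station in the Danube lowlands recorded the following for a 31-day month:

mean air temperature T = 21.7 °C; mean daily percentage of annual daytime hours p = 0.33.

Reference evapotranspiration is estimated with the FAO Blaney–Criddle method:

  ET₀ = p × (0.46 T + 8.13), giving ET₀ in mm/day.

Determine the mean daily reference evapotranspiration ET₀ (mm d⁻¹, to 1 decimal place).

ET₀ = 0.33 × (0.46 × 21.7 + 8.13) = 0.33 × 18.112 = 5.9770 mm/d

6.0 mm d⁻¹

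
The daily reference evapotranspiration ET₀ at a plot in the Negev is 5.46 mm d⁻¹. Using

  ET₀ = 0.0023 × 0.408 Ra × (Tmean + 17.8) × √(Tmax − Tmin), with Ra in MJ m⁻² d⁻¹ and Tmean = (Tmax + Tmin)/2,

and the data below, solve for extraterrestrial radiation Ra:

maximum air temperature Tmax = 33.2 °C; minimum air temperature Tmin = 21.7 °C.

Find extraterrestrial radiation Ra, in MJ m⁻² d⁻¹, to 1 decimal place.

Tmean = (33.2+21.7)/2 = 27.45 °C; ΔT = 11.5
Ra = ET₀ / [0.0023 × 0.408 × (Tmean+17.8) × √ΔT]
   = 5.46 / (0.0023 × 0.408 × 45.25 × 3.3912) = 37.917 MJ m⁻² d⁻¹

37.9 MJ m⁻² d⁻¹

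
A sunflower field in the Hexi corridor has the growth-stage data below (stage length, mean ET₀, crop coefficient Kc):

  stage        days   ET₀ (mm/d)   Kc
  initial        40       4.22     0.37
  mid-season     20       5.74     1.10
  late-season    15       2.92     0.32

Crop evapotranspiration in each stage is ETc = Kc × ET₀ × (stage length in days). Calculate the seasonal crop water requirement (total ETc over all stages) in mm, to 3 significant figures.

203 mm

initial: 0.37 × 4.22 × 40 = 62.46 mm
mid-season: 1.10 × 5.74 × 20 = 126.28 mm
late-season: 0.32 × 2.92 × 15 = 14.02 mm
Seasonal total = 202.76 mm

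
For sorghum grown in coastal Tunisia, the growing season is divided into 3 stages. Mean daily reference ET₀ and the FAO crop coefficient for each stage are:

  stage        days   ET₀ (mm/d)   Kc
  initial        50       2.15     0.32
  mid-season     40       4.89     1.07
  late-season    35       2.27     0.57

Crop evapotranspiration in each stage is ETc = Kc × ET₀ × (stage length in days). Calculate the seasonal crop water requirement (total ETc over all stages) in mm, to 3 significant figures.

initial: 0.32 × 2.15 × 50 = 34.40 mm
mid-season: 1.07 × 4.89 × 40 = 209.29 mm
late-season: 0.57 × 2.27 × 35 = 45.29 mm
Seasonal total = 288.98 mm

289 mm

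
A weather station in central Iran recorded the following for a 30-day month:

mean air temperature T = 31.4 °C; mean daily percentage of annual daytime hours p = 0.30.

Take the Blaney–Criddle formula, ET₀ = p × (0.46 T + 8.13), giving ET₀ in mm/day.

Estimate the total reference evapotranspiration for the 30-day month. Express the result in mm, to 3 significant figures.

203 mm

ET₀ = 0.30 × (0.46 × 31.4 + 8.13) = 0.30 × 22.574 = 6.7722 mm/d
Monthly total = 6.7722 × 30 = 203.166 mm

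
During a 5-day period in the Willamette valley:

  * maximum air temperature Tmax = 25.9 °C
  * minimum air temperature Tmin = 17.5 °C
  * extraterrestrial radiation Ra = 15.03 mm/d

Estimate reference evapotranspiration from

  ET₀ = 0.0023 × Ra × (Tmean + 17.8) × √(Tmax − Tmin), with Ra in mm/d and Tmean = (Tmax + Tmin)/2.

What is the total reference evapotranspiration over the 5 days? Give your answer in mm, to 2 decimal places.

19.79 mm

Tmean = (25.9 + 17.5)/2 = 21.70 °C
ET₀ = 0.0023 × 15.03 × (21.70 + 17.8) × √8.4 = 0.0023 × 15.03 × 39.50 × 2.8983 = 3.9576 mm/d
Over 5 days: 3.9576 × 5 = 19.788 mm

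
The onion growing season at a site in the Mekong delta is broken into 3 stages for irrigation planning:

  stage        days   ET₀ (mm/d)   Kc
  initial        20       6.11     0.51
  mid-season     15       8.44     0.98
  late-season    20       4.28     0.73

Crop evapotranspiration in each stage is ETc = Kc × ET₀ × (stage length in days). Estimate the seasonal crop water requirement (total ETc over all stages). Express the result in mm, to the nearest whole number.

249 mm

initial: 0.51 × 6.11 × 20 = 62.32 mm
mid-season: 0.98 × 8.44 × 15 = 124.07 mm
late-season: 0.73 × 4.28 × 20 = 62.49 mm
Seasonal total = 248.88 mm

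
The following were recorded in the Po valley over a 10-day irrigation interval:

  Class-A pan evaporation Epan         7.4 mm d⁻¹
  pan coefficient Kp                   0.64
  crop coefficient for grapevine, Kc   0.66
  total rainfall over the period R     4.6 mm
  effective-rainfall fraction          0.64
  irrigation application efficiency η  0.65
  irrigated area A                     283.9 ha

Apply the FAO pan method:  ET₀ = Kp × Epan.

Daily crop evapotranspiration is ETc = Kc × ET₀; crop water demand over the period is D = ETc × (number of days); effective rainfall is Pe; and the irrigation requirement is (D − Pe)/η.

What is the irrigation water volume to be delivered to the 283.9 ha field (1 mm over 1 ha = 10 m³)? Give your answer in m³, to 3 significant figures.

124000 m³

ET₀ = 0.64 × 7.4 = 4.7360 mm/d
ETc = Kc × ET₀ = 0.66 × 4.7360 = 3.1258 mm/d
Crop demand D = ETc × 10 d = 3.1258 × 10 = 31.258 mm
Pe = 0.64 × 4.6 = 2.944 mm
D − Pe = 31.258 − 2.944 = 28.314 mm
Gross irrigation = 28.314 / 0.65 = 43.560 mm
Volume = 43.560 mm × 283.9 ha × 10 = 123666.8 m³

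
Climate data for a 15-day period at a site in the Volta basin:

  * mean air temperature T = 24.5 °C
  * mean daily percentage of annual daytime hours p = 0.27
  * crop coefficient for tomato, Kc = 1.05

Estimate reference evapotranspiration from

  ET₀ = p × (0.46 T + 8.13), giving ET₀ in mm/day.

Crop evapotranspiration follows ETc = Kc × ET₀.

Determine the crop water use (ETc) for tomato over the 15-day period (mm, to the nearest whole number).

82 mm

ET₀ = 0.27 × (0.46 × 24.5 + 8.13) = 0.27 × 19.400 = 5.2380 mm/d
ETc = Kc × ET₀ = 1.05 × 5.2380 = 5.4999 mm/d
Over 15 days: 5.4999 × 15 = 82.499 mm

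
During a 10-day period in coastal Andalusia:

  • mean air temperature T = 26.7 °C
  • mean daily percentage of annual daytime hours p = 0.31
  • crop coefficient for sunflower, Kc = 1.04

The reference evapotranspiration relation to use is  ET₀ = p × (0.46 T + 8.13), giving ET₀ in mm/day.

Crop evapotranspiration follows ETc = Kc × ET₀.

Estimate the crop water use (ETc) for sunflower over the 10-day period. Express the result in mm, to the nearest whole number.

66 mm

ET₀ = 0.31 × (0.46 × 26.7 + 8.13) = 0.31 × 20.412 = 6.3277 mm/d
ETc = Kc × ET₀ = 1.04 × 6.3277 = 6.5808 mm/d
Over 10 days: 6.5808 × 10 = 65.808 mm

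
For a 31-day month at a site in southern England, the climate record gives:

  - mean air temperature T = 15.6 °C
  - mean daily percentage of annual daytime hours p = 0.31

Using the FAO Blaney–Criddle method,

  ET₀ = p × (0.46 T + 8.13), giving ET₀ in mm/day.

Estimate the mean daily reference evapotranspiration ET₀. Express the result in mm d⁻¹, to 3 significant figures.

ET₀ = 0.31 × (0.46 × 15.6 + 8.13) = 0.31 × 15.306 = 4.7449 mm/d

4.74 mm d⁻¹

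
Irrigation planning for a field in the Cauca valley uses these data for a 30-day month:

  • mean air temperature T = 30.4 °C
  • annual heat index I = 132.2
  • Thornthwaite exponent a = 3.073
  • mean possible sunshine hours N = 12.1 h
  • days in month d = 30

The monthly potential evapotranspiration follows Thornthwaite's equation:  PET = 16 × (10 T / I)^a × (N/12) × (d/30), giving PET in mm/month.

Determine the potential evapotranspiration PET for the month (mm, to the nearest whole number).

208 mm

10T/I = 10 × 30.4 / 132.2 = 2.2995
(10T/I)^a = 2.2995^3.073 = 12.9211
Uncorrected PET = 16 × 12.9211 = 206.738 mm
Correction = (N/12)(d/30) = (12.1/12)(30/30) = 1.0083
PET = 206.738 × 1.0083 = 208.454 mm/month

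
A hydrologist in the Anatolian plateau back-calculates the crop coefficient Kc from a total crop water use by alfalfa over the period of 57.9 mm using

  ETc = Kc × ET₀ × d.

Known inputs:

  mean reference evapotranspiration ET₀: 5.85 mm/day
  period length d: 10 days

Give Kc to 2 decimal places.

ETc = Kc × ET₀ × d  ⇒  Kc = ETc / (ET₀ × d)
Kc = 57.9 / (5.85 × 10) = 57.9 / 58.50 = 0.9897

0.99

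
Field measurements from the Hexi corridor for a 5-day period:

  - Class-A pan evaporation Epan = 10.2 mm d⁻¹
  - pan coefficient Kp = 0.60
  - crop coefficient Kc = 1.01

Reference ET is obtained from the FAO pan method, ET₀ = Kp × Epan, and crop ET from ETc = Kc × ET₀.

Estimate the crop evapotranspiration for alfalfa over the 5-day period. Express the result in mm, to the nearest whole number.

ET₀ = 0.60 × 10.2 = 6.1200 mm/d
ETc = Kc × ET₀ = 1.01 × 6.1200 = 6.1812 mm/d
Over 5 days: 6.1812 × 5 = 30.906 mm

31 mm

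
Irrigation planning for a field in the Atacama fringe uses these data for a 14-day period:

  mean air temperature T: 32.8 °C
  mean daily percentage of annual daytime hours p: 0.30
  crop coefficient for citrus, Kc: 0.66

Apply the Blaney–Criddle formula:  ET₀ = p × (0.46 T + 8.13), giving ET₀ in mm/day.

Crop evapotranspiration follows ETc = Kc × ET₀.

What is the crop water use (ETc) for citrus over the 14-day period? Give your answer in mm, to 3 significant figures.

ET₀ = 0.30 × (0.46 × 32.8 + 8.13) = 0.30 × 23.218 = 6.9654 mm/d
ETc = Kc × ET₀ = 0.66 × 6.9654 = 4.5972 mm/d
Over 14 days: 4.5972 × 14 = 64.361 mm

64.4 mm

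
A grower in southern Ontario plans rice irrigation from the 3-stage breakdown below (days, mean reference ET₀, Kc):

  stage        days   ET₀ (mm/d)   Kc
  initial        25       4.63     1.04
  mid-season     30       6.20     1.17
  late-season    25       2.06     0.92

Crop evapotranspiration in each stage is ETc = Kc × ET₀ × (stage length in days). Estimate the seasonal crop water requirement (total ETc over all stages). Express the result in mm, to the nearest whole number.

385 mm

initial: 1.04 × 4.63 × 25 = 120.38 mm
mid-season: 1.17 × 6.20 × 30 = 217.62 mm
late-season: 0.92 × 2.06 × 25 = 47.38 mm
Seasonal total = 385.38 mm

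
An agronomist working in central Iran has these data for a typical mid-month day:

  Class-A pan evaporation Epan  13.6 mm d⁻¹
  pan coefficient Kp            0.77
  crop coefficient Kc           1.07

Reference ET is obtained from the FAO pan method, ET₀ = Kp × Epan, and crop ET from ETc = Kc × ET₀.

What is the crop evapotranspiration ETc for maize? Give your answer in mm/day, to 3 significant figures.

11.2 mm/day

ET₀ = 0.77 × 13.6 = 10.4720 mm/d
ETc = Kc × ET₀ = 1.07 × 10.4720 = 11.2050 mm/d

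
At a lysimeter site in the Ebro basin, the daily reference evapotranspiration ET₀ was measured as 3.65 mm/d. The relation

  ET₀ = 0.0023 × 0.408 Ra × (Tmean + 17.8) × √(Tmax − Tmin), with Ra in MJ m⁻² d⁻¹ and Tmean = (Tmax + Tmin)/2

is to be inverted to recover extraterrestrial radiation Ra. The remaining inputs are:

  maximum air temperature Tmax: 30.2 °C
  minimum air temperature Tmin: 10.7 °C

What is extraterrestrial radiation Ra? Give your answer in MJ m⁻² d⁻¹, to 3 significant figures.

Tmean = (30.2+10.7)/2 = 20.45 °C; ΔT = 19.5
Ra = ET₀ / [0.0023 × 0.408 × (Tmean+17.8) × √ΔT]
   = 3.65 / (0.0023 × 0.408 × 38.25 × 4.4159) = 23.028 MJ m⁻² d⁻¹

23.0 MJ m⁻² d⁻¹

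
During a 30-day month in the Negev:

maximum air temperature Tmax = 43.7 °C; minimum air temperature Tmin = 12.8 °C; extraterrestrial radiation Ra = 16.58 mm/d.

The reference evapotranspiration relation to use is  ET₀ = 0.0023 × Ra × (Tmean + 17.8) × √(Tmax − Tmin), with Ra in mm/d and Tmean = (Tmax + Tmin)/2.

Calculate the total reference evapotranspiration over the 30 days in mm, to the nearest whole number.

293 mm

Tmean = (43.7 + 12.8)/2 = 28.25 °C
ET₀ = 0.0023 × 16.58 × (28.25 + 17.8) × √30.9 = 0.0023 × 16.58 × 46.05 × 5.5588 = 9.7616 mm/d
Over 30 days: 9.7616 × 30 = 292.848 mm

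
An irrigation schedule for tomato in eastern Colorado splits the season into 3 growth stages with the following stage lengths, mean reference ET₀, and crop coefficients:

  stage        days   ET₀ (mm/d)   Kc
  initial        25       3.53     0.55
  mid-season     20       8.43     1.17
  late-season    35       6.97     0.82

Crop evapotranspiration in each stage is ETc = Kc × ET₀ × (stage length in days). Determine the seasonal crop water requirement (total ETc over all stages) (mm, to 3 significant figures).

446 mm

initial: 0.55 × 3.53 × 25 = 48.54 mm
mid-season: 1.17 × 8.43 × 20 = 197.26 mm
late-season: 0.82 × 6.97 × 35 = 200.04 mm
Seasonal total = 445.84 mm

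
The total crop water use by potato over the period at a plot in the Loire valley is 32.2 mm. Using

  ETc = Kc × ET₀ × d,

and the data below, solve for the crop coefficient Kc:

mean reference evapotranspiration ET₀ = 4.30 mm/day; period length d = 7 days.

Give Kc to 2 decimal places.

1.07

ETc = Kc × ET₀ × d  ⇒  Kc = ETc / (ET₀ × d)
Kc = 32.2 / (4.30 × 7) = 32.2 / 30.10 = 1.0698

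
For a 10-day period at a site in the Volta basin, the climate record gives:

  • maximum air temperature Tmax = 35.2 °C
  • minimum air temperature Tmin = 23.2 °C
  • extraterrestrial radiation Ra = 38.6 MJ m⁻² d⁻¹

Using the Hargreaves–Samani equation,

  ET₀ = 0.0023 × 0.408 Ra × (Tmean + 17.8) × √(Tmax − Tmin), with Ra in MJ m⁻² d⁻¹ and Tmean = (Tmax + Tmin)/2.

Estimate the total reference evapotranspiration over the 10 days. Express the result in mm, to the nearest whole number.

Tmean = (35.2 + 23.2)/2 = 29.20 °C
0.408 Ra = 0.408 × 38.6 = 15.7488 mm/d equivalent
ET₀ = 0.0023 × 15.7488 × (29.20 + 17.8) × √12.0 = 0.0023 × 15.7488 × 47.00 × 3.4641 = 5.8974 mm/d
Over 10 days: 5.8974 × 10 = 58.974 mm

59 mm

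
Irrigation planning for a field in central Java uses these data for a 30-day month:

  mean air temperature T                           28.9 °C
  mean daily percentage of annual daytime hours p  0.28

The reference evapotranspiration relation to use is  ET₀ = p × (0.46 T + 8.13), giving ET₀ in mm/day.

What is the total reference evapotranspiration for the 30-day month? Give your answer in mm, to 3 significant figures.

180 mm

ET₀ = 0.28 × (0.46 × 28.9 + 8.13) = 0.28 × 21.424 = 5.9987 mm/d
Monthly total = 5.9987 × 30 = 179.961 mm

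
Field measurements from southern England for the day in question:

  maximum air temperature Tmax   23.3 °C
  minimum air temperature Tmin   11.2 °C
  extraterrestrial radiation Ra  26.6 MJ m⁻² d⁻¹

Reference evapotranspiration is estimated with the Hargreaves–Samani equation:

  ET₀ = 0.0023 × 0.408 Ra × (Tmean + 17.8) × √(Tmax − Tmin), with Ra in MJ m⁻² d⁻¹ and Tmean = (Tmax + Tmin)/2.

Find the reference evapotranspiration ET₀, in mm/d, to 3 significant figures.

3.04 mm/d

Tmean = (23.3 + 11.2)/2 = 17.25 °C
0.408 Ra = 0.408 × 26.6 = 10.8528 mm/d equivalent
ET₀ = 0.0023 × 10.8528 × (17.25 + 17.8) × √12.1 = 0.0023 × 10.8528 × 35.05 × 3.4785 = 3.0433 mm/d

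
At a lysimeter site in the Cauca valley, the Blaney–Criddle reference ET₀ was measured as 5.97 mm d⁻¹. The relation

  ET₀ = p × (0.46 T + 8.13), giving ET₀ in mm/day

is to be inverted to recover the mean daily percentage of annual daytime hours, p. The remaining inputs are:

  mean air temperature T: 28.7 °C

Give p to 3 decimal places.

0.280

p = ET₀ / (0.46 T + 8.13) = 5.97 / (0.46 × 28.7 + 8.13) = 5.97 / 21.332 = 0.2799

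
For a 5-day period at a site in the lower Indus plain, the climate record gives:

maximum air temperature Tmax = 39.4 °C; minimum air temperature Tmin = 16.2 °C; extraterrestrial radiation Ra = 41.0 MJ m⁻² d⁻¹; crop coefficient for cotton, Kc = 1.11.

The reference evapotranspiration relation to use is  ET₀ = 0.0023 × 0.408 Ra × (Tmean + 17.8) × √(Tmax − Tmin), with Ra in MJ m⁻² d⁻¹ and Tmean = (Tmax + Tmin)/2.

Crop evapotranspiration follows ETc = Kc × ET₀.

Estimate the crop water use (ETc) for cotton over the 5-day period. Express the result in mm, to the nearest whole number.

Tmean = (39.4 + 16.2)/2 = 27.80 °C
0.408 Ra = 0.408 × 41.0 = 16.7280 mm/d equivalent
ET₀ = 0.0023 × 16.7280 × (27.80 + 17.8) × √23.2 = 0.0023 × 16.7280 × 45.60 × 4.8166 = 8.4504 mm/d
ETc = Kc × ET₀ = 1.11 × 8.4504 = 9.3799 mm/d
Over 5 days: 9.3799 × 5 = 46.900 mm

47 mm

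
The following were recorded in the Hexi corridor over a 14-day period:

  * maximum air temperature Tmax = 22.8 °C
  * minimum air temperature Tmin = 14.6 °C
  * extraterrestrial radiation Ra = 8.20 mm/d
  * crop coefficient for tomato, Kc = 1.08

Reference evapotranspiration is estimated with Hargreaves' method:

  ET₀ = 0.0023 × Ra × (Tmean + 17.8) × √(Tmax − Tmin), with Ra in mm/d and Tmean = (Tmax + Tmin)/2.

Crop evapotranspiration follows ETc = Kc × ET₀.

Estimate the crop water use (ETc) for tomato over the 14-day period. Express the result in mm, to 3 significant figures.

Tmean = (22.8 + 14.6)/2 = 18.70 °C
ET₀ = 0.0023 × 8.20 × (18.70 + 17.8) × √8.2 = 0.0023 × 8.20 × 36.50 × 2.8636 = 1.9713 mm/d
ETc = Kc × ET₀ = 1.08 × 1.9713 = 2.1290 mm/d
Over 14 days: 2.1290 × 14 = 29.806 mm

29.8 mm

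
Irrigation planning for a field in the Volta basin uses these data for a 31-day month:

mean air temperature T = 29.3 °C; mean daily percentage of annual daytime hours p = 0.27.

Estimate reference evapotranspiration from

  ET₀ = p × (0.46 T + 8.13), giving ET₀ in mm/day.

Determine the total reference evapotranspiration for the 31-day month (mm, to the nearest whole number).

181 mm

ET₀ = 0.27 × (0.46 × 29.3 + 8.13) = 0.27 × 21.608 = 5.8342 mm/d
Monthly total = 5.8342 × 31 = 180.860 mm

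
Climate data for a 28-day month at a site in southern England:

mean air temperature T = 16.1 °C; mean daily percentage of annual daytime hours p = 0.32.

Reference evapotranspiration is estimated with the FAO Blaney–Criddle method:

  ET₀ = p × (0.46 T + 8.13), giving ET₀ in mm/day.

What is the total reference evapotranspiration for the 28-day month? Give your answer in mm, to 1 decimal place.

139.2 mm

ET₀ = 0.32 × (0.46 × 16.1 + 8.13) = 0.32 × 15.536 = 4.9715 mm/d
Monthly total = 4.9715 × 28 = 139.202 mm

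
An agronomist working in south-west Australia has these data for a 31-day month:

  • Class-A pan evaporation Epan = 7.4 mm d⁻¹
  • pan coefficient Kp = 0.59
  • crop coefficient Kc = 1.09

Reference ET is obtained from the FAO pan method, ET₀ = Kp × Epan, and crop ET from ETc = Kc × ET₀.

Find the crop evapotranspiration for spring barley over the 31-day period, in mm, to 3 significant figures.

148 mm

ET₀ = 0.59 × 7.4 = 4.3660 mm/d
ETc = Kc × ET₀ = 1.09 × 4.3660 = 4.7589 mm/d
Over 31 days: 4.7589 × 31 = 147.526 mm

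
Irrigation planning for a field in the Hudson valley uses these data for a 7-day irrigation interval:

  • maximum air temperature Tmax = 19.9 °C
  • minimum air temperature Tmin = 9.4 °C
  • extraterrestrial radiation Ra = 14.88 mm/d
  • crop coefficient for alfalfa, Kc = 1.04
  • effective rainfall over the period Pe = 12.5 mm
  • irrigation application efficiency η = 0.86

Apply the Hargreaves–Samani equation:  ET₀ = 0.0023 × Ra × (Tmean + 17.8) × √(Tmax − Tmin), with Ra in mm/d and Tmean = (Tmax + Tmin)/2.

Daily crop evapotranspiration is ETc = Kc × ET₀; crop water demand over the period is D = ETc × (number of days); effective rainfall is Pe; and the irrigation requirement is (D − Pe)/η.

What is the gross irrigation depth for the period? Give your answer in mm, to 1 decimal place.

15.9 mm

Tmean = (19.9 + 9.4)/2 = 14.65 °C
ET₀ = 0.0023 × 14.88 × (14.65 + 17.8) × √10.5 = 0.0023 × 14.88 × 32.45 × 3.2404 = 3.5987 mm/d
ETc = Kc × ET₀ = 1.04 × 3.5987 = 3.7426 mm/d
Crop demand D = ETc × 7 d = 3.7426 × 7 = 26.198 mm
D − Pe = 26.198 − 12.5 = 13.698 mm
Gross irrigation = 13.698 / 0.86 = 15.928 mm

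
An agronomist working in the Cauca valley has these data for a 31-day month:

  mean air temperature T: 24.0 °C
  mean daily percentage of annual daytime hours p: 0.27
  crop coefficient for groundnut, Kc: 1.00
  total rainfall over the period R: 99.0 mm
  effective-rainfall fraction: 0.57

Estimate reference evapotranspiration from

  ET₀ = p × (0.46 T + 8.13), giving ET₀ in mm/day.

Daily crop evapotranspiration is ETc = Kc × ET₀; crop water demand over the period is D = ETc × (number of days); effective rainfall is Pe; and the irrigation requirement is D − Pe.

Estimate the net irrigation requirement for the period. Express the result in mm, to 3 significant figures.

ET₀ = 0.27 × (0.46 × 24.0 + 8.13) = 0.27 × 19.170 = 5.1759 mm/d
ETc = Kc × ET₀ = 1.00 × 5.1759 = 5.1759 mm/d
Crop demand D = ETc × 31 d = 5.1759 × 31 = 160.453 mm
Pe = 0.57 × 99.0 = 56.430 mm
D − Pe = 160.453 − 56.430 = 104.023 mm

104 mm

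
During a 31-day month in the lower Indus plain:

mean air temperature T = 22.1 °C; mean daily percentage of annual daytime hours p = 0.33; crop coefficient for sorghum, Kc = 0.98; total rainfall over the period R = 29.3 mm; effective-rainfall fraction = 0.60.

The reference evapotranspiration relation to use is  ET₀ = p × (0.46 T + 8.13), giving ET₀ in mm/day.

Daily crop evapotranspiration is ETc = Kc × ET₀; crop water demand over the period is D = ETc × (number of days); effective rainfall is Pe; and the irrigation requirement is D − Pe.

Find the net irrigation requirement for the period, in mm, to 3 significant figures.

ET₀ = 0.33 × (0.46 × 22.1 + 8.13) = 0.33 × 18.296 = 6.0377 mm/d
ETc = Kc × ET₀ = 0.98 × 6.0377 = 5.9169 mm/d
Crop demand D = ETc × 31 d = 5.9169 × 31 = 183.424 mm
Pe = 0.60 × 29.3 = 17.580 mm
D − Pe = 183.424 − 17.580 = 165.844 mm

166 mm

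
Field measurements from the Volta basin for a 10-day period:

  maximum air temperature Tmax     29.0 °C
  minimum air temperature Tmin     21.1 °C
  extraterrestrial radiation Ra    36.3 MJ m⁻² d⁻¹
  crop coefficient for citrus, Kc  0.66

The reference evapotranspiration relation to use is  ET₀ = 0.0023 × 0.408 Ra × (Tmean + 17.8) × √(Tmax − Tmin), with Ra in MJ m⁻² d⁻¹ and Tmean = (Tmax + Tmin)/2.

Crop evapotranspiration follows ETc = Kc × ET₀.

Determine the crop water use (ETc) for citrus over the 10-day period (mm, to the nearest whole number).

27 mm

Tmean = (29.0 + 21.1)/2 = 25.05 °C
0.408 Ra = 0.408 × 36.3 = 14.8104 mm/d equivalent
ET₀ = 0.0023 × 14.8104 × (25.05 + 17.8) × √7.9 = 0.0023 × 14.8104 × 42.85 × 2.8107 = 4.1026 mm/d
ETc = Kc × ET₀ = 0.66 × 4.1026 = 2.7077 mm/d
Over 10 days: 2.7077 × 10 = 27.077 mm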